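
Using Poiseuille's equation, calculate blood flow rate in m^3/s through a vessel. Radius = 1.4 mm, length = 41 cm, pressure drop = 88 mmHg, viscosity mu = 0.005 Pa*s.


Q = pi*r^4*dP / (8*mu*L)
r = 0.0014 m, L = 0.41 m
dP = 88 mmHg = 11732.336 Pa
Q = 8.6338e-06 m^3/s


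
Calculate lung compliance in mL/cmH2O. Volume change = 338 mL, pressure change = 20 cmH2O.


C = dV / dP
C = 338 / 20
C = 16.9 mL/cmH2O


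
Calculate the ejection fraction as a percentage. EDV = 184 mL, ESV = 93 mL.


SV = EDV - ESV = 184 - 93 = 91 mL
EF = SV/EDV * 100 = 91/184 * 100
EF = 49.46%


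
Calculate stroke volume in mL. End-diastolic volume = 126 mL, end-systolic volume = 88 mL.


SV = EDV - ESV
SV = 126 - 88
SV = 38 mL


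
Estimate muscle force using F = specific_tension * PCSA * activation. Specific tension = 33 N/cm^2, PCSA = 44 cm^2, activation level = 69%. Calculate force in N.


F = sigma * PCSA * activation
F = 33 * 44 * 0.69
F = 1002 N


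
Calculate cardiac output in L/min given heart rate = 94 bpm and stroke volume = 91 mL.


CO = HR * SV
CO = 94 * 91 / 1000
CO = 8.554 L/min


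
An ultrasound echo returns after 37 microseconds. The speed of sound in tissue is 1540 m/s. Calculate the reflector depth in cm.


depth = c * t / 2
t = 37 us = 3.7000e-05 s
depth = 1540 * 3.7000e-05 / 2
depth = 0.02849 m = 2.849 cm


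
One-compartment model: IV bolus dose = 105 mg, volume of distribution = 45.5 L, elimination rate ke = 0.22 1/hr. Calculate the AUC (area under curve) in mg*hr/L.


C0 = Dose/Vd = 105/45.5 = 2.30769 mg/L
AUC = C0/ke = 2.30769/0.22
AUC = 10.49 mg*hr/L


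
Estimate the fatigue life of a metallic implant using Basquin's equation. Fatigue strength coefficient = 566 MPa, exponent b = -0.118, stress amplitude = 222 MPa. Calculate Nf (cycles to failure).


sigma_a = sigma_f' * (2Nf)^b
2Nf = (sigma_a/sigma_f')^(1/b)
2Nf = (222/566)^(1/-0.118)
2Nf = 2783.5919
Nf = 1392


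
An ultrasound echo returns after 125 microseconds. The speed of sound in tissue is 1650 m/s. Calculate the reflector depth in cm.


depth = c * t / 2
t = 125 us = 1.2500e-04 s
depth = 1650 * 1.2500e-04 / 2
depth = 0.103125 m = 10.3125 cm


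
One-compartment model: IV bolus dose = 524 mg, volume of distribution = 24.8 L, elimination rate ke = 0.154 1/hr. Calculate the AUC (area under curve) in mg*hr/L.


C0 = Dose/Vd = 524/24.8 = 21.129 mg/L
AUC = C0/ke = 21.129/0.154
AUC = 137.2 mg*hr/L


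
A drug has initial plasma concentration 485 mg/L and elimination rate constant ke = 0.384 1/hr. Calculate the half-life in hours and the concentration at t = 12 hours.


t_half = ln(2) / ke = 0.693147 / 0.384 = 1.805 hr
C(t) = C0 * exp(-ke*t) = 485 * exp(-0.384*12)
C(12) = 4.836 mg/L


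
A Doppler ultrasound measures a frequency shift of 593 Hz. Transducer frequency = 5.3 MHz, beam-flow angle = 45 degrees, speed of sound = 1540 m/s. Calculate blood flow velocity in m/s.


v = fd * c / (2 * f0 * cos(theta))
v = 593 * 1540 / (2 * 5.3000e+06 * cos(45))
v = 0.1218 m/s


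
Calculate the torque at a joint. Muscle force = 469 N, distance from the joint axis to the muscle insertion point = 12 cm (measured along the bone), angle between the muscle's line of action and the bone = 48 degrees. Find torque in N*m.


Torque = F * d * sin(theta)   (moment arm = d*sin(theta))
d = 12 cm = 0.12 m
Torque = 469 * 0.12 * sin(48)
Torque = 41.82 N*m


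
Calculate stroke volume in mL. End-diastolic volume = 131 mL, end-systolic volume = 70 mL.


SV = EDV - ESV
SV = 131 - 70
SV = 61 mL


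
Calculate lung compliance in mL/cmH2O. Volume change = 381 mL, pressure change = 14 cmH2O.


C = dV / dP
C = 381 / 14
C = 27.21 mL/cmH2O


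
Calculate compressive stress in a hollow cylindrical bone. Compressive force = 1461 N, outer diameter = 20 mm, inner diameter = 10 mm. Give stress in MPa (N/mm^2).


A = pi*(r_o^2 - r_i^2)
r_o = 10 mm, r_i = 5 mm
A = 235.619 mm^2
sigma = F/A = 1461 / 235.619
sigma = 6.201 MPa


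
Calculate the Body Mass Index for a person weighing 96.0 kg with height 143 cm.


BMI = weight / height^2
height = 143 cm = 1.43 m
BMI = 96.0 / 1.43^2
BMI = 46.95 kg/m^2


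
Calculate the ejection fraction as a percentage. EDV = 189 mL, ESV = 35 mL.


SV = EDV - ESV = 189 - 35 = 154 mL
EF = SV/EDV * 100 = 154/189 * 100
EF = 81.48%


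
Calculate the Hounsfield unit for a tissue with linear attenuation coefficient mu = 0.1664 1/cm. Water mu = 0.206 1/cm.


HU = ((mu_tissue - mu_water) / mu_water) * 1000
HU = ((0.1664 - 0.206) / 0.206) * 1000
HU = -192.2


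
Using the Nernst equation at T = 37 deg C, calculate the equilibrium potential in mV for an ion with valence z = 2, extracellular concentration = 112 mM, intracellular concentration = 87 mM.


E = (RT/(zF)) * ln(C_out/C_in)
T = 37 + 273.15 = 310.15 K
E = (8.314 * 310.15 / (2 * 96485)) * ln(112/87)
E = 3.375 mV


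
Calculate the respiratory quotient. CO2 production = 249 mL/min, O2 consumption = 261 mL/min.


RQ = VCO2 / VO2
RQ = 249 / 261
RQ = 0.954


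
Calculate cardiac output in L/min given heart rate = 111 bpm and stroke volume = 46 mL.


CO = HR * SV
CO = 111 * 46 / 1000
CO = 5.106 L/min


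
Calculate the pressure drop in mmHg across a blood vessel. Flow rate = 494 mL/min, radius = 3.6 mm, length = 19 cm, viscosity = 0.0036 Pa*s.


dP = 8*mu*L*Q / (pi*r^4)
Q = 494 mL/min = 8.23333e-06 m^3/s
dP = 85.3811 Pa = 85.3811 / 133.322 mmHg = 0.6404 mmHg


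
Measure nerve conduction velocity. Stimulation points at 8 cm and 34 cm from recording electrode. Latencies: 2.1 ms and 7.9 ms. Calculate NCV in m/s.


Distance = (34 - 8) / 100 = 0.26 m
dt = (7.9 - 2.1) / 1000 = 0.0058 s
NCV = dist / dt = 44.83 m/s


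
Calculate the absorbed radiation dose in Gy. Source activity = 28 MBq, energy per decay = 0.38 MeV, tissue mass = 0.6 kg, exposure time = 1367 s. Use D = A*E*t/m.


A = 28 MBq = 2.8000e+07 Bq
E = 0.38 MeV = 6.0876e-14 J
D = A*E*t/m = 2.8000e+07*6.0876e-14*1367/0.6
D = 0.003883 Gy


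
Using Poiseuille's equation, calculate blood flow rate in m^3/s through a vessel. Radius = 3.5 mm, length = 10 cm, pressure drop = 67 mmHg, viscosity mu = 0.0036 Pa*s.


Q = pi*r^4*dP / (8*mu*L)
r = 0.0035 m, L = 0.1 m
dP = 67 mmHg = 8932.574 Pa
Q = 0.001462 m^3/s


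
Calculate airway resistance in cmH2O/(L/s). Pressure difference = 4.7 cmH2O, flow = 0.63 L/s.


R = dP / flow
R = 4.7 / 0.63
R = 7.46 cmH2O/(L/s)


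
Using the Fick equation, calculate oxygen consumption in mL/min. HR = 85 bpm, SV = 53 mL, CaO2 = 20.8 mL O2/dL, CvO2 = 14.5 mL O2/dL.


CO = HR*SV = 85*53/1000 = 4.505 L/min
a-v O2 diff = 20.8 - 14.5 = 6.3 mL/dL
VO2 = CO * (CaO2-CvO2) * 10 dL/L
VO2 = 4.505 * 6.3 * 10
VO2 = 283.8 mL/min


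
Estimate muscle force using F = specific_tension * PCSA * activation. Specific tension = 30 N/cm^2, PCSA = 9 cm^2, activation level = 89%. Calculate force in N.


F = sigma * PCSA * activation
F = 30 * 9 * 0.89
F = 240.3 N


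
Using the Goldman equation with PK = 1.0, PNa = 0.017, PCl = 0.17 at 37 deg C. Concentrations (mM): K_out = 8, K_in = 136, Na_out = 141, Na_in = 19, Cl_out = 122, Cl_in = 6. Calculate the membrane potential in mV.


Vm = (RT/F)*ln((PK*Ko + PNa*Nao + PCl*Cli)/(PK*Ki + PNa*Nai + PCl*Clo))
Numer = 11.417, Denom = 157.063
Vm = -70.06 mV


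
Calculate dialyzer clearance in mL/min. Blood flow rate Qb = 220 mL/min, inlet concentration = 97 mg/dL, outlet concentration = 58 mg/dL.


K = Qb * (Cb_in - Cb_out) / Cb_in
K = 220 * (97 - 58) / 97
K = 88.45 mL/min


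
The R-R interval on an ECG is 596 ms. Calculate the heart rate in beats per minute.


HR = 60 / RR_interval(s)
RR = 596 ms = 0.596 s
HR = 60 / 0.596 = 100.7 bpm


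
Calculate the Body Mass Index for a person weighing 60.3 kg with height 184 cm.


BMI = weight / height^2
height = 184 cm = 1.84 m
BMI = 60.3 / 1.84^2
BMI = 17.81 kg/m^2


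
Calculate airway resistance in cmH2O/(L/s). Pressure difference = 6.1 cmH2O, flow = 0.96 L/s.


R = dP / flow
R = 6.1 / 0.96
R = 6.354 cmH2O/(L/s)


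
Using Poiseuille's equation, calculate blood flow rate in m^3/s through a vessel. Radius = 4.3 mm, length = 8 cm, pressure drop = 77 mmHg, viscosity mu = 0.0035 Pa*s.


Q = pi*r^4*dP / (8*mu*L)
r = 0.0043 m, L = 0.08 m
dP = 77 mmHg = 10265.794 Pa
Q = 0.004922 m^3/s


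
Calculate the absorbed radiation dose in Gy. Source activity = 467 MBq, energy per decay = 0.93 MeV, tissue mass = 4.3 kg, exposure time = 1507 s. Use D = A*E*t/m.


A = 467 MBq = 4.6700e+08 Bq
E = 0.93 MeV = 1.48986e-13 J
D = A*E*t/m = 4.6700e+08*1.48986e-13*1507/4.3
D = 0.02438 Gy


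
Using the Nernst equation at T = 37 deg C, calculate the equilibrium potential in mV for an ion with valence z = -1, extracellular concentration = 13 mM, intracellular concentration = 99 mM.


E = (RT/(zF)) * ln(C_out/C_in)
T = 37 + 273.15 = 310.15 K
E = (8.314 * 310.15 / (-1 * 96485)) * ln(13/99)
E = 54.26 mV


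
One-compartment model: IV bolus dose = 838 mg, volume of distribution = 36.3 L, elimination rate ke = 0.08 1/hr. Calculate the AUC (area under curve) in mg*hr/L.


C0 = Dose/Vd = 838/36.3 = 23.0854 mg/L
AUC = C0/ke = 23.0854/0.08
AUC = 288.6 mg*hr/L


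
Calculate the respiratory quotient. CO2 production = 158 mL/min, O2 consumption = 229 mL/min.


RQ = VCO2 / VO2
RQ = 158 / 229
RQ = 0.69


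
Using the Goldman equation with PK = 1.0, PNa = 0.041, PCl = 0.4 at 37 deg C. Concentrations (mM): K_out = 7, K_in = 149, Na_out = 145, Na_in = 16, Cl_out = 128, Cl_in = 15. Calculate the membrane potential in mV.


Vm = (RT/F)*ln((PK*Ko + PNa*Nao + PCl*Cli)/(PK*Ki + PNa*Nai + PCl*Clo))
Numer = 18.945, Denom = 200.856
Vm = -63.1 mV


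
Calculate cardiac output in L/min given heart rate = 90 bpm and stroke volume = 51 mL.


CO = HR * SV
CO = 90 * 51 / 1000
CO = 4.59 L/min


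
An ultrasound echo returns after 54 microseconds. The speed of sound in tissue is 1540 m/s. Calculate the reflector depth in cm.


depth = c * t / 2
t = 54 us = 5.4000e-05 s
depth = 1540 * 5.4000e-05 / 2
depth = 0.04158 m = 4.158 cm


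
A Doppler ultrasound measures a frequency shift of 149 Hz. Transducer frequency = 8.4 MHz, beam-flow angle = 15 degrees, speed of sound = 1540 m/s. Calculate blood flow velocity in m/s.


v = fd * c / (2 * f0 * cos(theta))
v = 149 * 1540 / (2 * 8.4000e+06 * cos(15))
v = 0.01414 m/s


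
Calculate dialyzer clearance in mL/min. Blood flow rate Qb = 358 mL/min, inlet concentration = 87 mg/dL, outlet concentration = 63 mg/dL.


K = Qb * (Cb_in - Cb_out) / Cb_in
K = 358 * (87 - 63) / 87
K = 98.76 mL/min


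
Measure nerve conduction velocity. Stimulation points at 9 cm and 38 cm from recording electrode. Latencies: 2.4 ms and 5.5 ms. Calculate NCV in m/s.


Distance = (38 - 9) / 100 = 0.29 m
dt = (5.5 - 2.4) / 1000 = 0.0031 s
NCV = dist / dt = 93.55 m/s


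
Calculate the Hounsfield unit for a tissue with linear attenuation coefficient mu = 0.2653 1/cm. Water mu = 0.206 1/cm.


HU = ((mu_tissue - mu_water) / mu_water) * 1000
HU = ((0.2653 - 0.206) / 0.206) * 1000
HU = 287.9


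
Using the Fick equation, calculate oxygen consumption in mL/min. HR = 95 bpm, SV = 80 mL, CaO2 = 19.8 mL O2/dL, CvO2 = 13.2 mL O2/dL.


CO = HR*SV = 95*80/1000 = 7.6 L/min
a-v O2 diff = 19.8 - 13.2 = 6.6 mL/dL
VO2 = CO * (CaO2-CvO2) * 10 dL/L
VO2 = 7.6 * 6.6 * 10
VO2 = 501.6 mL/min


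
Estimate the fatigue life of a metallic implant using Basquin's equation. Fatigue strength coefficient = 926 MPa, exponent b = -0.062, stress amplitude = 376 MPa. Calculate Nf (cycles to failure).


sigma_a = sigma_f' * (2Nf)^b
2Nf = (sigma_a/sigma_f')^(1/b)
2Nf = (376/926)^(1/-0.062)
2Nf = 2057199.8
Nf = 1.0286e+06


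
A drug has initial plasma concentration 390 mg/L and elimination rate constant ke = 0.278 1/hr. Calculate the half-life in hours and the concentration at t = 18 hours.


t_half = ln(2) / ke = 0.693147 / 0.278 = 2.493 hr
C(t) = C0 * exp(-ke*t) = 390 * exp(-0.278*18)
C(18) = 2.617 mg/L


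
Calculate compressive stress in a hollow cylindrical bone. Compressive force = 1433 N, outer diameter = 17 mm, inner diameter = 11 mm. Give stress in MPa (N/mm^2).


A = pi*(r_o^2 - r_i^2)
r_o = 8.5 mm, r_i = 5.5 mm
A = 131.947 mm^2
sigma = F/A = 1433 / 131.947
sigma = 10.86 MPa


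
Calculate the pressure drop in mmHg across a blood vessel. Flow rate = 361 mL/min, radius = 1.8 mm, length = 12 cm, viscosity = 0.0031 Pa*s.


dP = 8*mu*L*Q / (pi*r^4)
Q = 361 mL/min = 6.01667e-06 m^3/s
dP = 542.937 Pa = 542.937 / 133.322 mmHg = 4.072 mmHg


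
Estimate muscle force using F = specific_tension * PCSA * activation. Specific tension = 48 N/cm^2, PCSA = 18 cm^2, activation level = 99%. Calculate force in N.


F = sigma * PCSA * activation
F = 48 * 18 * 0.99
F = 855.4 N


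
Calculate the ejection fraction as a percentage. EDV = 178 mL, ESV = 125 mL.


SV = EDV - ESV = 178 - 125 = 53 mL
EF = SV/EDV * 100 = 53/178 * 100
EF = 29.78%


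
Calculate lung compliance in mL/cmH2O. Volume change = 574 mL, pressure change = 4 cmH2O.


C = dV / dP
C = 574 / 4
C = 143.5 mL/cmH2O


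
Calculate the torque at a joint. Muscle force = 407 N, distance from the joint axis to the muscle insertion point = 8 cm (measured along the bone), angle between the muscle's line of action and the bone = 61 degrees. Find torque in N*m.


Torque = F * d * sin(theta)   (moment arm = d*sin(theta))
d = 8 cm = 0.08 m
Torque = 407 * 0.08 * sin(61)
Torque = 28.48 N*m


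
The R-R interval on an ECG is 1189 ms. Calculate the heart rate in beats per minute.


HR = 60 / RR_interval(s)
RR = 1189 ms = 1.189 s
HR = 60 / 1.189 = 50.46 bpm


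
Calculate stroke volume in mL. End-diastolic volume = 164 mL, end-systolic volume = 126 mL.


SV = EDV - ESV
SV = 164 - 126
SV = 38 mL


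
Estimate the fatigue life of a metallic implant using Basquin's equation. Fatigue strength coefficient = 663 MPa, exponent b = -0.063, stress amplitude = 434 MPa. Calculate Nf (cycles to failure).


sigma_a = sigma_f' * (2Nf)^b
2Nf = (sigma_a/sigma_f')^(1/b)
2Nf = (434/663)^(1/-0.063)
2Nf = 833.70553
Nf = 416.9


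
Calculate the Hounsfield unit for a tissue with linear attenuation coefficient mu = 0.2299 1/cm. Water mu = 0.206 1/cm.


HU = ((mu_tissue - mu_water) / mu_water) * 1000
HU = ((0.2299 - 0.206) / 0.206) * 1000
HU = 116


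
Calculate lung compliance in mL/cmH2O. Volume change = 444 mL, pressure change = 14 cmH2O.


C = dV / dP
C = 444 / 14
C = 31.71 mL/cmH2O


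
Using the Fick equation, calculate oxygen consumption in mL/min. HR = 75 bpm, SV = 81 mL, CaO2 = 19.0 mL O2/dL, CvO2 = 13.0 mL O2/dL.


CO = HR*SV = 75*81/1000 = 6.075 L/min
a-v O2 diff = 19.0 - 13.0 = 6 mL/dL
VO2 = CO * (CaO2-CvO2) * 10 dL/L
VO2 = 6.075 * 6 * 10
VO2 = 364.5 mL/min


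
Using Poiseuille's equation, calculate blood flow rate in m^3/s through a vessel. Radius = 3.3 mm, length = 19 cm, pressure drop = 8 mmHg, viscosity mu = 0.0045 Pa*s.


Q = pi*r^4*dP / (8*mu*L)
r = 0.0033 m, L = 0.19 m
dP = 8 mmHg = 1066.576 Pa
Q = 5.8095e-05 m^3/s


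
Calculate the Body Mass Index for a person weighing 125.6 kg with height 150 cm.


BMI = weight / height^2
height = 150 cm = 1.5 m
BMI = 125.6 / 1.5^2
BMI = 55.82 kg/m^2


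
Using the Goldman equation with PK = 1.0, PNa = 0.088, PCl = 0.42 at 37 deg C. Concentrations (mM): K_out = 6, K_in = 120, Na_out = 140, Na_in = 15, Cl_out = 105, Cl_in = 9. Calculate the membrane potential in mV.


Vm = (RT/F)*ln((PK*Ko + PNa*Nao + PCl*Cli)/(PK*Ki + PNa*Nai + PCl*Clo))
Numer = 22.1, Denom = 165.42
Vm = -53.8 mV


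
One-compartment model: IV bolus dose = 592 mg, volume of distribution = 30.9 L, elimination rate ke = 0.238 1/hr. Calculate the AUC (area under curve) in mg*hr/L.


C0 = Dose/Vd = 592/30.9 = 19.1586 mg/L
AUC = C0/ke = 19.1586/0.238
AUC = 80.5 mg*hr/L


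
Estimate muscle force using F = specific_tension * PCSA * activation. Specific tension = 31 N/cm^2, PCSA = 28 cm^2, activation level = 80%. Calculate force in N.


F = sigma * PCSA * activation
F = 31 * 28 * 0.8
F = 694.4 N


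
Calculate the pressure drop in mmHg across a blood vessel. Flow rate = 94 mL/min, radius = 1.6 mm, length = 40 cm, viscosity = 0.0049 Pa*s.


dP = 8*mu*L*Q / (pi*r^4)
Q = 94 mL/min = 1.56667e-06 m^3/s
dP = 1193.15 Pa = 1193.15 / 133.322 mmHg = 8.949 mmHg


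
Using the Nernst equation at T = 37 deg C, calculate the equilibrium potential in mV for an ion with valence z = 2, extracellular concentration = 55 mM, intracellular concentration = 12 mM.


E = (RT/(zF)) * ln(C_out/C_in)
T = 37 + 273.15 = 310.15 K
E = (8.314 * 310.15 / (2 * 96485)) * ln(55/12)
E = 20.34 mV


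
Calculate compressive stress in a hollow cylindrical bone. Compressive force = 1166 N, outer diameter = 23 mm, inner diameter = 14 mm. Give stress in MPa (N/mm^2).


A = pi*(r_o^2 - r_i^2)
r_o = 11.5 mm, r_i = 7 mm
A = 261.538 mm^2
sigma = F/A = 1166 / 261.538
sigma = 4.458 MPa


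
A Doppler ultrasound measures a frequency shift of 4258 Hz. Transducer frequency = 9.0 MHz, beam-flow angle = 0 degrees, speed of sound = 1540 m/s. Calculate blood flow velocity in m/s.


v = fd * c / (2 * f0 * cos(theta))
v = 4258 * 1540 / (2 * 9.0000e+06 * cos(0))
v = 0.3643 m/s


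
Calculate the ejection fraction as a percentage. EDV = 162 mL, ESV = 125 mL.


SV = EDV - ESV = 162 - 125 = 37 mL
EF = SV/EDV * 100 = 37/162 * 100
EF = 22.84%


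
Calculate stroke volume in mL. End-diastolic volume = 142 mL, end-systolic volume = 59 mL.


SV = EDV - ESV
SV = 142 - 59
SV = 83 mL


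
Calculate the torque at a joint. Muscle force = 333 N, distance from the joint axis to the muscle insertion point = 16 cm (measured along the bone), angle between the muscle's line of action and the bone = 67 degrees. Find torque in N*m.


Torque = F * d * sin(theta)   (moment arm = d*sin(theta))
d = 16 cm = 0.16 m
Torque = 333 * 0.16 * sin(67)
Torque = 49.04 N*m


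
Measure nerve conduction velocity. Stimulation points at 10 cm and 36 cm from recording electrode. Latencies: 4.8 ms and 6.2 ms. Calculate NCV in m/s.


Distance = (36 - 10) / 100 = 0.26 m
dt = (6.2 - 4.8) / 1000 = 0.0014 s
NCV = dist / dt = 185.7 m/s


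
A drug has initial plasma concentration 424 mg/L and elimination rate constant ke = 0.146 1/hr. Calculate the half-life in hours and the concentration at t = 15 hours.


t_half = ln(2) / ke = 0.693147 / 0.146 = 4.748 hr
C(t) = C0 * exp(-ke*t) = 424 * exp(-0.146*15)
C(15) = 47.45 mg/L


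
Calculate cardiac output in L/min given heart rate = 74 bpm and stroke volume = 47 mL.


CO = HR * SV
CO = 74 * 47 / 1000
CO = 3.478 L/min


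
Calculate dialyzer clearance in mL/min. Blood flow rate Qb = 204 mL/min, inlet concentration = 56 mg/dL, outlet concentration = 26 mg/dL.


K = Qb * (Cb_in - Cb_out) / Cb_in
K = 204 * (56 - 26) / 56
K = 109.3 mL/min


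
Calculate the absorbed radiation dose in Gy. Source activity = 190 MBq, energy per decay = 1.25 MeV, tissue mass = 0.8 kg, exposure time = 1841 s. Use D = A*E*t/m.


A = 190 MBq = 1.9000e+08 Bq
E = 1.25 MeV = 2.0025e-13 J
D = A*E*t/m = 1.9000e+08*2.0025e-13*1841/0.8
D = 0.08756 Gy


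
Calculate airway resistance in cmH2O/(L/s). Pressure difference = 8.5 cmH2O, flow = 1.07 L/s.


R = dP / flow
R = 8.5 / 1.07
R = 7.944 cmH2O/(L/s)


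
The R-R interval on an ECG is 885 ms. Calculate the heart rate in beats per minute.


HR = 60 / RR_interval(s)
RR = 885 ms = 0.885 s
HR = 60 / 0.885 = 67.8 bpm


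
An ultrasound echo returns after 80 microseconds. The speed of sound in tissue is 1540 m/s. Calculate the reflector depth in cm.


depth = c * t / 2
t = 80 us = 8.0000e-05 s
depth = 1540 * 8.0000e-05 / 2
depth = 0.0616 m = 6.16 cm


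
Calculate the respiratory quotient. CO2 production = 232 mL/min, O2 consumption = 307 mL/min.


RQ = VCO2 / VO2
RQ = 232 / 307
RQ = 0.7557


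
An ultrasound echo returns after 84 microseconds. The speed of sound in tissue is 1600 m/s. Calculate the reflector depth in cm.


depth = c * t / 2
t = 84 us = 8.4000e-05 s
depth = 1600 * 8.4000e-05 / 2
depth = 0.0672 m = 6.72 cm


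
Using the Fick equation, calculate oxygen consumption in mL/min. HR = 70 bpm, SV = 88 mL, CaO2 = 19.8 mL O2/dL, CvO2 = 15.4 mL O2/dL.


CO = HR*SV = 70*88/1000 = 6.16 L/min
a-v O2 diff = 19.8 - 15.4 = 4.4 mL/dL
VO2 = CO * (CaO2-CvO2) * 10 dL/L
VO2 = 6.16 * 4.4 * 10
VO2 = 271 mL/min


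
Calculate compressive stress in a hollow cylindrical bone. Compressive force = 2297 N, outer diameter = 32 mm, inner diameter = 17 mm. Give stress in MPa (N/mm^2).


A = pi*(r_o^2 - r_i^2)
r_o = 16 mm, r_i = 8.5 mm
A = 577.268 mm^2
sigma = F/A = 2297 / 577.268
sigma = 3.979 MPa


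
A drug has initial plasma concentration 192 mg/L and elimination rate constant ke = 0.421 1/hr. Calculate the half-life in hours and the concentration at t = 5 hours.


t_half = ln(2) / ke = 0.693147 / 0.421 = 1.646 hr
C(t) = C0 * exp(-ke*t) = 192 * exp(-0.421*5)
C(5) = 23.39 mg/L


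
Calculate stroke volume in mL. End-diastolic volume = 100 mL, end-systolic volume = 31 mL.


SV = EDV - ESV
SV = 100 - 31
SV = 69 mL


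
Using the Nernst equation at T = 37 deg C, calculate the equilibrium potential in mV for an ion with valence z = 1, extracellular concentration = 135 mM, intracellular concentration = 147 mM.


E = (RT/(zF)) * ln(C_out/C_in)
T = 37 + 273.15 = 310.15 K
E = (8.314 * 310.15 / (1 * 96485)) * ln(135/147)
E = -2.276 mV


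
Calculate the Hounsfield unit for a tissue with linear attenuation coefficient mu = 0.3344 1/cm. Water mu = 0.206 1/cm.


HU = ((mu_tissue - mu_water) / mu_water) * 1000
HU = ((0.3344 - 0.206) / 0.206) * 1000
HU = 623.3


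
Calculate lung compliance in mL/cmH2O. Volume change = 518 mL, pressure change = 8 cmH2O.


C = dV / dP
C = 518 / 8
C = 64.75 mL/cmH2O


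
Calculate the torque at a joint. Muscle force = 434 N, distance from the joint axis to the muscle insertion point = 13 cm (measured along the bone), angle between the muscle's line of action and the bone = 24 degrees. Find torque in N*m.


Torque = F * d * sin(theta)   (moment arm = d*sin(theta))
d = 13 cm = 0.13 m
Torque = 434 * 0.13 * sin(24)
Torque = 22.95 N*m


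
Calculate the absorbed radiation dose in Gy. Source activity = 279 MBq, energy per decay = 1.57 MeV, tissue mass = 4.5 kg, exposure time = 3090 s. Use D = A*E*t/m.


A = 279 MBq = 2.7900e+08 Bq
E = 1.57 MeV = 2.51514e-13 J
D = A*E*t/m = 2.7900e+08*2.51514e-13*3090/4.5
D = 0.04819 Gy


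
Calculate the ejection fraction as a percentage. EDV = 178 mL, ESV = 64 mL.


SV = EDV - ESV = 178 - 64 = 114 mL
EF = SV/EDV * 100 = 114/178 * 100
EF = 64.04%


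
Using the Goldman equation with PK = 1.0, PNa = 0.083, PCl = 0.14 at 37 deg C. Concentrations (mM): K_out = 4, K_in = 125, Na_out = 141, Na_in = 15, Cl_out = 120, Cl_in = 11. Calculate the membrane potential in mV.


Vm = (RT/F)*ln((PK*Ko + PNa*Nao + PCl*Cli)/(PK*Ki + PNa*Nai + PCl*Clo))
Numer = 17.243, Denom = 143.045
Vm = -56.54 mV


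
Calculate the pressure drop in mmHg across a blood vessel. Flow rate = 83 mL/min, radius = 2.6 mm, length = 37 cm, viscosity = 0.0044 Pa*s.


dP = 8*mu*L*Q / (pi*r^4)
Q = 83 mL/min = 1.38333e-06 m^3/s
dP = 125.495 Pa = 125.495 / 133.322 mmHg = 0.9413 mmHg


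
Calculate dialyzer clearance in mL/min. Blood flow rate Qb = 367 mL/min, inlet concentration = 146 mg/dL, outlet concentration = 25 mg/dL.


K = Qb * (Cb_in - Cb_out) / Cb_in
K = 367 * (146 - 25) / 146
K = 304.2 mL/min


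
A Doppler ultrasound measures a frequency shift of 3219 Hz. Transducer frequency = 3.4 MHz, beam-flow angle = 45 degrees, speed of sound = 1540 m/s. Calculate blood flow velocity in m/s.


v = fd * c / (2 * f0 * cos(theta))
v = 3219 * 1540 / (2 * 3.4000e+06 * cos(45))
v = 1.031 m/s


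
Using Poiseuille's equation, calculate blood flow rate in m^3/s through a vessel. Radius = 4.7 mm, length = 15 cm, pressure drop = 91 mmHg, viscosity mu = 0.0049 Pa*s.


Q = pi*r^4*dP / (8*mu*L)
r = 0.0047 m, L = 0.15 m
dP = 91 mmHg = 12132.302 Pa
Q = 0.003163 m^3/s


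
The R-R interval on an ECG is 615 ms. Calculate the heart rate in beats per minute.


HR = 60 / RR_interval(s)
RR = 615 ms = 0.615 s
HR = 60 / 0.615 = 97.56 bpm


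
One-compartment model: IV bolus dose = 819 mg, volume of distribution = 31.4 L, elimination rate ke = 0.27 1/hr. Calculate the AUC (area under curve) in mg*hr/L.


C0 = Dose/Vd = 819/31.4 = 26.0828 mg/L
AUC = C0/ke = 26.0828/0.27
AUC = 96.6 mg*hr/L


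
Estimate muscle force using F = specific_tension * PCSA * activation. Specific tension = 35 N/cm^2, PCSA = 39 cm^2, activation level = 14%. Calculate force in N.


F = sigma * PCSA * activation
F = 35 * 39 * 0.14
F = 191.1 N


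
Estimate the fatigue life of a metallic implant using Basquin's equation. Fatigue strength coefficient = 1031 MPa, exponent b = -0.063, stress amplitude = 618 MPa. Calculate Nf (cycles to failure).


sigma_a = sigma_f' * (2Nf)^b
2Nf = (sigma_a/sigma_f')^(1/b)
2Nf = (618/1031)^(1/-0.063)
2Nf = 3373.6363
Nf = 1687


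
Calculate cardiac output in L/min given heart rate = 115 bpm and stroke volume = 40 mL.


CO = HR * SV
CO = 115 * 40 / 1000
CO = 4.6 L/min


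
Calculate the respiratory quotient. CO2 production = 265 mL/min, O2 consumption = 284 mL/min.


RQ = VCO2 / VO2
RQ = 265 / 284
RQ = 0.9331


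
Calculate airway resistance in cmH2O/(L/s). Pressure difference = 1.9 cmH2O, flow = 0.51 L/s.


R = dP / flow
R = 1.9 / 0.51
R = 3.725 cmH2O/(L/s)


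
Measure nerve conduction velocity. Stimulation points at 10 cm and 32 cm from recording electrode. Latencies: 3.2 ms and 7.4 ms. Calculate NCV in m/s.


Distance = (32 - 10) / 100 = 0.22 m
dt = (7.4 - 3.2) / 1000 = 0.0042 s
NCV = dist / dt = 52.38 m/s


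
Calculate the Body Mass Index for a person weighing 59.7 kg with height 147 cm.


BMI = weight / height^2
height = 147 cm = 1.47 m
BMI = 59.7 / 1.47^2
BMI = 27.63 kg/m^2


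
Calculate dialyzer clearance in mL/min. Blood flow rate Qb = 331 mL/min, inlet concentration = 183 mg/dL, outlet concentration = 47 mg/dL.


K = Qb * (Cb_in - Cb_out) / Cb_in
K = 331 * (183 - 47) / 183
K = 246 mL/min


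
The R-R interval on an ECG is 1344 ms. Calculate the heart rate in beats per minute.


HR = 60 / RR_interval(s)
RR = 1344 ms = 1.344 s
HR = 60 / 1.344 = 44.64 bpm


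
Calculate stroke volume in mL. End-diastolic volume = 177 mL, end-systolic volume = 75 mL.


SV = EDV - ESV
SV = 177 - 75
SV = 102 mL


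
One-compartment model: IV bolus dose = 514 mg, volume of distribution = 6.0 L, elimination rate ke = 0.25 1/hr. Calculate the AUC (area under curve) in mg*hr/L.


C0 = Dose/Vd = 514/6.0 = 85.6667 mg/L
AUC = C0/ke = 85.6667/0.25
AUC = 342.7 mg*hr/L


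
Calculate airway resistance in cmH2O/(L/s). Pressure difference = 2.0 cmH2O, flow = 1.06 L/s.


R = dP / flow
R = 2.0 / 1.06
R = 1.887 cmH2O/(L/s)


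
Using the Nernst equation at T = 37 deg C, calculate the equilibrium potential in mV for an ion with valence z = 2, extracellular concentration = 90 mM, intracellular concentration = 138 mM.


E = (RT/(zF)) * ln(C_out/C_in)
T = 37 + 273.15 = 310.15 K
E = (8.314 * 310.15 / (2 * 96485)) * ln(90/138)
E = -5.712 mV


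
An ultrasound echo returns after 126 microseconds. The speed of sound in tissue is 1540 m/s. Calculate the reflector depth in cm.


depth = c * t / 2
t = 126 us = 1.2600e-04 s
depth = 1540 * 1.2600e-04 / 2
depth = 0.09702 m = 9.702 cm


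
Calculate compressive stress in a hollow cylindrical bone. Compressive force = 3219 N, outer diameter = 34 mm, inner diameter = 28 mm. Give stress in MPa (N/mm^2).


A = pi*(r_o^2 - r_i^2)
r_o = 17 mm, r_i = 14 mm
A = 292.168 mm^2
sigma = F/A = 3219 / 292.168
sigma = 11.02 MPa


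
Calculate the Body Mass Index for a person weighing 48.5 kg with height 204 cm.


BMI = weight / height^2
height = 204 cm = 2.04 m
BMI = 48.5 / 2.04^2
BMI = 11.65 kg/m^2


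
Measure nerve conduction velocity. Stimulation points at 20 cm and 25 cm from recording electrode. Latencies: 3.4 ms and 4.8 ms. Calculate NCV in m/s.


Distance = (25 - 20) / 100 = 0.05 m
dt = (4.8 - 3.4) / 1000 = 0.0014 s
NCV = dist / dt = 35.71 m/s


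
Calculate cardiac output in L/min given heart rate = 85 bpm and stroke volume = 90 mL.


CO = HR * SV
CO = 85 * 90 / 1000
CO = 7.65 L/min


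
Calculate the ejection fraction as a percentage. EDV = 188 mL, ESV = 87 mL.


SV = EDV - ESV = 188 - 87 = 101 mL
EF = SV/EDV * 100 = 101/188 * 100
EF = 53.72%


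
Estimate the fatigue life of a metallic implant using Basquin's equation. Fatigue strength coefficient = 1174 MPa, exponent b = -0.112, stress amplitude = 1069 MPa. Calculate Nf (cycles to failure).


sigma_a = sigma_f' * (2Nf)^b
2Nf = (sigma_a/sigma_f')^(1/b)
2Nf = (1069/1174)^(1/-0.112)
2Nf = 2.3083788
Nf = 1.154


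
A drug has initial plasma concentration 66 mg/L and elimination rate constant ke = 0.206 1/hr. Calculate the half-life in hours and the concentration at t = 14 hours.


t_half = ln(2) / ke = 0.693147 / 0.206 = 3.365 hr
C(t) = C0 * exp(-ke*t) = 66 * exp(-0.206*14)
C(14) = 3.69 mg/L


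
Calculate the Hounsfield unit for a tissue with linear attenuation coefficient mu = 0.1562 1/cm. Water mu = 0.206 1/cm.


HU = ((mu_tissue - mu_water) / mu_water) * 1000
HU = ((0.1562 - 0.206) / 0.206) * 1000
HU = -241.7


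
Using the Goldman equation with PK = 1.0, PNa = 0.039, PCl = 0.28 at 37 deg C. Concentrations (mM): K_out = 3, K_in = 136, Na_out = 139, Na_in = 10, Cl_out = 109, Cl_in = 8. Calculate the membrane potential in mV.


Vm = (RT/F)*ln((PK*Ko + PNa*Nao + PCl*Cli)/(PK*Ki + PNa*Nai + PCl*Clo))
Numer = 10.661, Denom = 166.91
Vm = -73.52 mV


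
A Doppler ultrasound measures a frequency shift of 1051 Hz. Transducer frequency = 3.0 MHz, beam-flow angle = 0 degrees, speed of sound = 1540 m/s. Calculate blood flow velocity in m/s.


v = fd * c / (2 * f0 * cos(theta))
v = 1051 * 1540 / (2 * 3.0000e+06 * cos(0))
v = 0.2698 m/s


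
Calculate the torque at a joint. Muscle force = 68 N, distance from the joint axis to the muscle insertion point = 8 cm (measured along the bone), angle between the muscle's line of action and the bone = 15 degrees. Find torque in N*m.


Torque = F * d * sin(theta)   (moment arm = d*sin(theta))
d = 8 cm = 0.08 m
Torque = 68 * 0.08 * sin(15)
Torque = 1.408 N*m


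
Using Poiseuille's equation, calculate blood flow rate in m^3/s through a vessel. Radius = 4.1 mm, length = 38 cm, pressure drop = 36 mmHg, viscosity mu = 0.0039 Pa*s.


Q = pi*r^4*dP / (8*mu*L)
r = 0.0041 m, L = 0.38 m
dP = 36 mmHg = 4799.592 Pa
Q = 3.5938e-04 m^3/s


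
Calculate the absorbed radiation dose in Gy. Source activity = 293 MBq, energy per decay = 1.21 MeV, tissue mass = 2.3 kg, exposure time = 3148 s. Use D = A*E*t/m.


A = 293 MBq = 2.9300e+08 Bq
E = 1.21 MeV = 1.93842e-13 J
D = A*E*t/m = 2.9300e+08*1.93842e-13*3148/2.3
D = 0.07774 Gy


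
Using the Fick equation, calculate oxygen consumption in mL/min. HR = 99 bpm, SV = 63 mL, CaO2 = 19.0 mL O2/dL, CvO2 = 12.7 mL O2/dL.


CO = HR*SV = 99*63/1000 = 6.237 L/min
a-v O2 diff = 19.0 - 12.7 = 6.3 mL/dL
VO2 = CO * (CaO2-CvO2) * 10 dL/L
VO2 = 6.237 * 6.3 * 10
VO2 = 392.9 mL/min


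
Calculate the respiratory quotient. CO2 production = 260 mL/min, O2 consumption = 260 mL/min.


RQ = VCO2 / VO2
RQ = 260 / 260
RQ = 1


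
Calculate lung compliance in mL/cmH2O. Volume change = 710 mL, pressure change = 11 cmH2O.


C = dV / dP
C = 710 / 11
C = 64.55 mL/cmH2O


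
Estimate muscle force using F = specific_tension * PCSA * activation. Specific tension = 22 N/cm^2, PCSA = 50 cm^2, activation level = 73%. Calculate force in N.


F = sigma * PCSA * activation
F = 22 * 50 * 0.73
F = 803 N


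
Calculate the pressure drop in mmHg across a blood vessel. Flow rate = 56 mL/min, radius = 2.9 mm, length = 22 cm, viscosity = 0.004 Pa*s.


dP = 8*mu*L*Q / (pi*r^4)
Q = 56 mL/min = 9.33333e-07 m^3/s
dP = 29.5711 Pa = 29.5711 / 133.322 mmHg = 0.2218 mmHg


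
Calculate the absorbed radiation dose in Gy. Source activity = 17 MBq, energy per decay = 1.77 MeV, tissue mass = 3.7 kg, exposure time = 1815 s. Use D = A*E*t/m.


A = 17 MBq = 1.7000e+07 Bq
E = 1.77 MeV = 2.83554e-13 J
D = A*E*t/m = 1.7000e+07*2.83554e-13*1815/3.7
D = 0.002365 Gy


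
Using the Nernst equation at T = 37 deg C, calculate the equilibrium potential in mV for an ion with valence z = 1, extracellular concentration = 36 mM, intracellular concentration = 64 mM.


E = (RT/(zF)) * ln(C_out/C_in)
T = 37 + 273.15 = 310.15 K
E = (8.314 * 310.15 / (1 * 96485)) * ln(36/64)
E = -15.38 mV


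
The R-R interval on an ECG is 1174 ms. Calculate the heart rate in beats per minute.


HR = 60 / RR_interval(s)
RR = 1174 ms = 1.174 s
HR = 60 / 1.174 = 51.11 bpm


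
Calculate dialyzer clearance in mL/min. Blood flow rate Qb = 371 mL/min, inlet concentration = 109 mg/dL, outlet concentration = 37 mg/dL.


K = Qb * (Cb_in - Cb_out) / Cb_in
K = 371 * (109 - 37) / 109
K = 245.1 mL/min


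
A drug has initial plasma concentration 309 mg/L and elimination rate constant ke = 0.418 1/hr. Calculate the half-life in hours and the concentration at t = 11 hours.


t_half = ln(2) / ke = 0.693147 / 0.418 = 1.658 hr
C(t) = C0 * exp(-ke*t) = 309 * exp(-0.418*11)
C(11) = 3.112 mg/L


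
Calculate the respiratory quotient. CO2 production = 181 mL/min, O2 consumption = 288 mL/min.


RQ = VCO2 / VO2
RQ = 181 / 288
RQ = 0.6285


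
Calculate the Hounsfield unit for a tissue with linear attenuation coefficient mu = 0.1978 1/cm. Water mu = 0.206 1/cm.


HU = ((mu_tissue - mu_water) / mu_water) * 1000
HU = ((0.1978 - 0.206) / 0.206) * 1000
HU = -39.81


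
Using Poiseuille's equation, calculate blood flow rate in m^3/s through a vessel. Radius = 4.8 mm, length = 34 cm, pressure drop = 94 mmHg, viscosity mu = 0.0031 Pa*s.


Q = pi*r^4*dP / (8*mu*L)
r = 0.0048 m, L = 0.34 m
dP = 94 mmHg = 12532.268 Pa
Q = 0.002479 m^3/s


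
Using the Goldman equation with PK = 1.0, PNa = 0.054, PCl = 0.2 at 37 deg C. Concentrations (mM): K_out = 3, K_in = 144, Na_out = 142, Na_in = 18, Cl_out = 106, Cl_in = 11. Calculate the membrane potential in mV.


Vm = (RT/F)*ln((PK*Ko + PNa*Nao + PCl*Cli)/(PK*Ki + PNa*Nai + PCl*Clo))
Numer = 12.868, Denom = 166.172
Vm = -68.37 mV


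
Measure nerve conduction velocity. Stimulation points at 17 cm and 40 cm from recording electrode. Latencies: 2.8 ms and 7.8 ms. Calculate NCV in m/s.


Distance = (40 - 17) / 100 = 0.23 m
dt = (7.8 - 2.8) / 1000 = 0.005 s
NCV = dist / dt = 46 m/s


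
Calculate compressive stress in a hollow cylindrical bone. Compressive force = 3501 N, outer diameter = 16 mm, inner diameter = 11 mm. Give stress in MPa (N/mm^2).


A = pi*(r_o^2 - r_i^2)
r_o = 8 mm, r_i = 5.5 mm
A = 106.029 mm^2
sigma = F/A = 3501 / 106.029
sigma = 33.02 MPa


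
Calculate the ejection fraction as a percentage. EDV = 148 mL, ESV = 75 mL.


SV = EDV - ESV = 148 - 75 = 73 mL
EF = SV/EDV * 100 = 73/148 * 100
EF = 49.32%


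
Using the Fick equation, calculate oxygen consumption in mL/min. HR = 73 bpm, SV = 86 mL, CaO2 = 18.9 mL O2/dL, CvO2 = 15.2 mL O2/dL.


CO = HR*SV = 73*86/1000 = 6.278 L/min
a-v O2 diff = 18.9 - 15.2 = 3.7 mL/dL
VO2 = CO * (CaO2-CvO2) * 10 dL/L
VO2 = 6.278 * 3.7 * 10
VO2 = 232.3 mL/min


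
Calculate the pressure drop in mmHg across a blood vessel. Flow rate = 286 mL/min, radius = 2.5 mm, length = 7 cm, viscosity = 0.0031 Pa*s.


dP = 8*mu*L*Q / (pi*r^4)
Q = 286 mL/min = 4.76667e-06 m^3/s
dP = 67.4303 Pa = 67.4303 / 133.322 mmHg = 0.5058 mmHg


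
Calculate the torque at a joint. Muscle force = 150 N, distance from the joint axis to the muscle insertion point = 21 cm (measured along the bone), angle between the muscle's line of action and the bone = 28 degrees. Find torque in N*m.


Torque = F * d * sin(theta)   (moment arm = d*sin(theta))
d = 21 cm = 0.21 m
Torque = 150 * 0.21 * sin(28)
Torque = 14.79 N*m


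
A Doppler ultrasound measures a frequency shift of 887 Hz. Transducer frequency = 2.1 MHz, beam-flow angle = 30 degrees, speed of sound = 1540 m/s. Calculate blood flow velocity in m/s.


v = fd * c / (2 * f0 * cos(theta))
v = 887 * 1540 / (2 * 2.1000e+06 * cos(30))
v = 0.3755 m/s


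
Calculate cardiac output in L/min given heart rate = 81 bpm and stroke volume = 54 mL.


CO = HR * SV
CO = 81 * 54 / 1000
CO = 4.374 L/min


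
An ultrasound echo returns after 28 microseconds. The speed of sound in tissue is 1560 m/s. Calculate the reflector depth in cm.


depth = c * t / 2
t = 28 us = 2.8000e-05 s
depth = 1560 * 2.8000e-05 / 2
depth = 0.02184 m = 2.184 cm


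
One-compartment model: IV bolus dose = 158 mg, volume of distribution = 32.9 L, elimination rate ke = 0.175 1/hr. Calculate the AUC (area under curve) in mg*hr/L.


C0 = Dose/Vd = 158/32.9 = 4.80243 mg/L
AUC = C0/ke = 4.80243/0.175
AUC = 27.44 mg*hr/L


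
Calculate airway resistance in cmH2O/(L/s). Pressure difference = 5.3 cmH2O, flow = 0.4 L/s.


R = dP / flow
R = 5.3 / 0.4
R = 13.25 cmH2O/(L/s)


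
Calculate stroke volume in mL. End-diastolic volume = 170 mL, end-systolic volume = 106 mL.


SV = EDV - ESV
SV = 170 - 106
SV = 64 mL


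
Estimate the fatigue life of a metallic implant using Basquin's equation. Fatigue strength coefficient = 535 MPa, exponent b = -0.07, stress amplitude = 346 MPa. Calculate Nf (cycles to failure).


sigma_a = sigma_f' * (2Nf)^b
2Nf = (sigma_a/sigma_f')^(1/b)
2Nf = (346/535)^(1/-0.07)
2Nf = 505.78612
Nf = 252.9


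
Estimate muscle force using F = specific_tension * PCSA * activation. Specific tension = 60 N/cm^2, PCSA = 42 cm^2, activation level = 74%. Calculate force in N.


F = sigma * PCSA * activation
F = 60 * 42 * 0.74
F = 1865 N


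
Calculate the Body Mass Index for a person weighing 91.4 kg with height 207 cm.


BMI = weight / height^2
height = 207 cm = 2.07 m
BMI = 91.4 / 2.07^2
BMI = 21.33 kg/m^2


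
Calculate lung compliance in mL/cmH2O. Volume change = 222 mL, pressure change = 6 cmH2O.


C = dV / dP
C = 222 / 6
C = 37 mL/cmH2O


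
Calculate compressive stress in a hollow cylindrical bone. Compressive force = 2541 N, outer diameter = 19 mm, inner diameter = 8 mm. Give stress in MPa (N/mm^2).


A = pi*(r_o^2 - r_i^2)
r_o = 9.5 mm, r_i = 4 mm
A = 233.263 mm^2
sigma = F/A = 2541 / 233.263
sigma = 10.89 MPa


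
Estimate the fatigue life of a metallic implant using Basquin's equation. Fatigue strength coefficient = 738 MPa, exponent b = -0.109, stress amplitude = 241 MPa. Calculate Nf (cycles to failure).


sigma_a = sigma_f' * (2Nf)^b
2Nf = (sigma_a/sigma_f')^(1/b)
2Nf = (241/738)^(1/-0.109)
2Nf = 28779.041
Nf = 1.439e+04


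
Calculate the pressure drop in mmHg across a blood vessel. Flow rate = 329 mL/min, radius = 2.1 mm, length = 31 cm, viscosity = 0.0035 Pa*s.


dP = 8*mu*L*Q / (pi*r^4)
Q = 329 mL/min = 5.48333e-06 m^3/s
dP = 778.999 Pa = 778.999 / 133.322 mmHg = 5.843 mmHg


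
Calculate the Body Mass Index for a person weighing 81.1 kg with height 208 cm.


BMI = weight / height^2
height = 208 cm = 2.08 m
BMI = 81.1 / 2.08^2
BMI = 18.75 kg/m^2


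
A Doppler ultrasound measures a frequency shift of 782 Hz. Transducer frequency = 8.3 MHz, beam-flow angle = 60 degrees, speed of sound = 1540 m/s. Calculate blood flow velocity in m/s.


v = fd * c / (2 * f0 * cos(theta))
v = 782 * 1540 / (2 * 8.3000e+06 * cos(60))
v = 0.1451 m/s


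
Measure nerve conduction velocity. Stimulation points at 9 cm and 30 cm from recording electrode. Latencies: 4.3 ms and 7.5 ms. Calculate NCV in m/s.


Distance = (30 - 9) / 100 = 0.21 m
dt = (7.5 - 4.3) / 1000 = 0.0032 s
NCV = dist / dt = 65.62 m/s
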